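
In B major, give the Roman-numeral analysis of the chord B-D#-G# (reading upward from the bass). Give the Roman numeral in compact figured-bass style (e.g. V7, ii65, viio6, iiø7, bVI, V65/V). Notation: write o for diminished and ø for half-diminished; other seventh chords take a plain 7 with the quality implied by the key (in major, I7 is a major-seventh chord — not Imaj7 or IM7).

Stacked in thirds the chord is G#-B-D#: a minor triad on G#.
G# is scale degree 6 in B major, and a minor triad on that degree is written vi.
With B in the bass the chord is in first inversion, so the figured bass is 6.

vi6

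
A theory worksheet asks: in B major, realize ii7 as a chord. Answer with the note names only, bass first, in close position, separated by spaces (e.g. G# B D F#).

In B major, the second degree is C#, and the diatonic chord built there is a minor seventh chord.
That chord is spelled C#-E-G#-B.

C# E G# B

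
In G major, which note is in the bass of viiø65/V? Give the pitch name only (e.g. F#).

The applied chord viiø65/V is rooted on C#: C#-E-G-B.
The figure 65 means first inversion — the third is in the bass.

E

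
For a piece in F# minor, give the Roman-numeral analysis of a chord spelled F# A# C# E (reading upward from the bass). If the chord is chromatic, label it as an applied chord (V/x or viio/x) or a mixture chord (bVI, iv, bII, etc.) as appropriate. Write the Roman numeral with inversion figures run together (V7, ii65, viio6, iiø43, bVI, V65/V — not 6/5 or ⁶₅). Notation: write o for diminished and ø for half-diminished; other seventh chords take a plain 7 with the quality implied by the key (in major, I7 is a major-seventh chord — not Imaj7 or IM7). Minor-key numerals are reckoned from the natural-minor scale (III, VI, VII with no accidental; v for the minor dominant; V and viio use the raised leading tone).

Stacked in thirds the chord is F#-A#-C#-E: a dominant seventh chord on F#.
F# is not a diatonic chord root with this quality in F# minor, but it lies a perfect fifth above B (iv), so the chord functions as an applied dominant of iv.

V7/iv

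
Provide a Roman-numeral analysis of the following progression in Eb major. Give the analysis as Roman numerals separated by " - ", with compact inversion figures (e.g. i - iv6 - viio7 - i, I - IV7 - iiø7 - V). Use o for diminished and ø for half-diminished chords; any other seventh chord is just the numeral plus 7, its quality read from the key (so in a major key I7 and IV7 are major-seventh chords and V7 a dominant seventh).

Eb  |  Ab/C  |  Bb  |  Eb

I - IV6 - V - I

Eb: major triad on Eb = scale degree 1 → I.
Ab/C has root Ab, degree 4 in Eb major, so IV6.
Bb has root Bb, degree 5 in Eb major, so V.
Eb: root Eb is the tonic; major triad there is I.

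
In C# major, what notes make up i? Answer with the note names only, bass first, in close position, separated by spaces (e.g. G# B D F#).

C# E G#

Scale degree 1 in C# major is C#; here the chord built on it is altered to a minor triad. i is the minor tonic, borrowed from the parallel minor.
So the chord is C#-E-G#.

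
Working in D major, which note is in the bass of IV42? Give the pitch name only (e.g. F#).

F#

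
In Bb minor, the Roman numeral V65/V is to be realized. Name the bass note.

E

The applied chord V65/V is rooted on C: C-E-G-Bb.
The figure 65 means first inversion — the third is in the bass.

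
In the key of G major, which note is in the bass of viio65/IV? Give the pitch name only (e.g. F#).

D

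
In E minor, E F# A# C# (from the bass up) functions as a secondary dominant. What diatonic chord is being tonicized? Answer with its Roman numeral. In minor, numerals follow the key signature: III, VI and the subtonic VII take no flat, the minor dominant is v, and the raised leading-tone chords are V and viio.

The chord is a dominant seventh chord on F#.
A dominant resolves down a perfect fifth: F# → B. In E minor, B is scale degree 5, i.e. V.

V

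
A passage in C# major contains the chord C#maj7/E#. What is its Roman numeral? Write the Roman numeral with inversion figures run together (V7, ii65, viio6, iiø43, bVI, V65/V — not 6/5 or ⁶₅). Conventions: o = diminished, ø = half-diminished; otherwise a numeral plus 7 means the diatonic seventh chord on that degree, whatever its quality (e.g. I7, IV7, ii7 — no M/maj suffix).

I65

The pitches C#-E#-G#-B# form a major seventh chord rooted on C#.
C# is scale degree 1 in C# major, and a major seventh chord on that degree is written I7.
With E# in the bass the chord is in first inversion, so the figured bass is 65.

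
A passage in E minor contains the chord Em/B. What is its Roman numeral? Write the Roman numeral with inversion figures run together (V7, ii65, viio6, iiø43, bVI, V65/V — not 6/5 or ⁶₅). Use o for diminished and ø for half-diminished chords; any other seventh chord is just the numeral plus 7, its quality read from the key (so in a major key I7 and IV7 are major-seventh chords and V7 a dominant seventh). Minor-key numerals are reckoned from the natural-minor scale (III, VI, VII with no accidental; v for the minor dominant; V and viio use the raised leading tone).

i64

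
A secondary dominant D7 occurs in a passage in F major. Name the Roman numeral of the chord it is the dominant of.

ii

The chord is a dominant seventh chord on D.
A dominant resolves down a perfect fifth: D → G. In F major, G is scale degree 2, i.e. ii.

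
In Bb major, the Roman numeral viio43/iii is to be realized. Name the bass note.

G

The applied chord viio43/iii is rooted on C#: C#-E-G-Bb.
The figure 43 means second inversion — the fifth is in the bass.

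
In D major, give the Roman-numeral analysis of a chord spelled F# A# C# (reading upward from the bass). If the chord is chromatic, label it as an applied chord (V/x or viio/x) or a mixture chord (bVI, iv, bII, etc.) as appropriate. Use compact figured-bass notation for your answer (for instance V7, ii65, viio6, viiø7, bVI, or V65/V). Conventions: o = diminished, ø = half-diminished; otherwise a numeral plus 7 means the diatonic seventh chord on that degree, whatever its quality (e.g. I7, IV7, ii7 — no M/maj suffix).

V/vi

The pitches F#-A#-C# form a major triad rooted on F#.
F# is not a diatonic chord root with this quality in D major, but it lies a perfect fifth above B (vi), so the chord functions as an applied dominant of vi.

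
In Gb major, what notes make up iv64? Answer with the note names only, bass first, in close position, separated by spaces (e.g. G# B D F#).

Gb Cb Ebb

Scale degree 4 in Gb major is Cb; here the chord built on it is altered to a minor triad. iv64 is the minor subdominant, borrowed from the parallel minor.
So the chord is Cb-Ebb-Gb, a minor triad.
With the 64 figure the chord is in second inversion; from the bass Gb upward in close position it reads Gb-Cb-Ebb.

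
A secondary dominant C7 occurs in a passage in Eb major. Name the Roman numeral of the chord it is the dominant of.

ii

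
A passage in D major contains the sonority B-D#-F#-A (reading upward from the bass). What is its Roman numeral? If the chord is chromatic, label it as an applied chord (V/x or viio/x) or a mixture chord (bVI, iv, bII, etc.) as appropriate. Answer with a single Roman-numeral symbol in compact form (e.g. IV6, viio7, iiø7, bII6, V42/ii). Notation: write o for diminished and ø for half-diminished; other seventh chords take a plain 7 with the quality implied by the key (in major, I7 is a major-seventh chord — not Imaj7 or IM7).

V7/ii

Stacked in thirds the chord is B-D#-F#-A: a dominant seventh chord on B.
B is not a diatonic chord root with this quality in D major, but it lies a perfect fifth above E (ii), so the chord functions as an applied dominant of ii.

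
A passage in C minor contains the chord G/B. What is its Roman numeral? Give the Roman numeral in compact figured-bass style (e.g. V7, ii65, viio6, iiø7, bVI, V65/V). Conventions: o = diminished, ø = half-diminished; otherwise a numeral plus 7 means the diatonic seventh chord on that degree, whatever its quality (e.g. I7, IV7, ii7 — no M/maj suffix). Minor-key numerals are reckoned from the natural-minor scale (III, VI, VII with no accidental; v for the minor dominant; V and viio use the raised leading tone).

V6

The pitches G-B-D form a major triad rooted on G.
G is scale degree 5 in C minor, and a major triad on that degree is written V.
With B in the bass the chord is in first inversion, so the figured bass is 6.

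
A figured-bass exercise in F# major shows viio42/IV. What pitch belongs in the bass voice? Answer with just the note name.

G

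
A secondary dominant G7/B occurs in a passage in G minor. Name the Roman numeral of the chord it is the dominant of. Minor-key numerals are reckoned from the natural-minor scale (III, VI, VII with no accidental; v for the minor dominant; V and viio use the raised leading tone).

The chord is a dominant seventh chord on G.
A dominant resolves down a perfect fifth: G → C. In G minor, C is scale degree 4, i.e. iv.

iv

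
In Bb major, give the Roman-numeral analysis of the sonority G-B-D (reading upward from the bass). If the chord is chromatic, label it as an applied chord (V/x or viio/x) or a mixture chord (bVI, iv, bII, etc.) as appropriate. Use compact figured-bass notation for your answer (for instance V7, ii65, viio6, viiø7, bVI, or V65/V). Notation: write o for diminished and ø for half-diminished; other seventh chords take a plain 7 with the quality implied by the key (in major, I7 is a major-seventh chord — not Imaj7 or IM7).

The pitches G-B-D form a major triad rooted on G.
G is not a diatonic chord root with this quality in Bb major, but it lies a perfect fifth above C (ii), so the chord functions as an applied dominant of ii.

V/ii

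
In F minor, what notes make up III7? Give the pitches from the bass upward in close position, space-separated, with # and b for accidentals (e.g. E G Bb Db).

In F minor, the third degree is Ab, and the diatonic chord built there is a major seventh chord.
That chord is spelled Ab-C-Eb-G.

Ab C Eb G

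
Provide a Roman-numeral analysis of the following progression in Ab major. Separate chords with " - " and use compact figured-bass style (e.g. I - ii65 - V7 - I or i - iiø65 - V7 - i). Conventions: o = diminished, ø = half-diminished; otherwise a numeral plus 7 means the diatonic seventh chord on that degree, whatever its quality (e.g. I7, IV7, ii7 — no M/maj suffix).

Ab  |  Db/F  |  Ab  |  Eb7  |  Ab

I - IV6 - I - V7 - I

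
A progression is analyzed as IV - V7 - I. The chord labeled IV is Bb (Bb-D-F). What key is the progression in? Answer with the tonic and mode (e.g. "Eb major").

F major

The chord Bb is a major triad rooted on Bb; its label is IV.
If Bb is scale degree 4 and the mode makes that degree carry a major triad, the tonic is F and the mode is major.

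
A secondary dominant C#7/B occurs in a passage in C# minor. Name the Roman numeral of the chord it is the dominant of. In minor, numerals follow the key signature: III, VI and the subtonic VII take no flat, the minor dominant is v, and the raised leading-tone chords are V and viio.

The chord is a dominant seventh chord on C#.
A dominant resolves down a perfect fifth: C# → F#. In C# minor, F# is scale degree 4, i.e. iv.

iv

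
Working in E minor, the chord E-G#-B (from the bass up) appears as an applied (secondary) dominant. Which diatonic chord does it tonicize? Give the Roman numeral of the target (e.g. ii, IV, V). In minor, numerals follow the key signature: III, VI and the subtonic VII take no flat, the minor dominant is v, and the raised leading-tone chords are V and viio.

iv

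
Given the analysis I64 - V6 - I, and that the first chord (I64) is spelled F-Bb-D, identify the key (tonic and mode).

I64 is given as F-Bb-D — a major triad with root Bb.
If Bb is scale degree 1 and the mode makes that degree carry a major triad, the tonic is Bb and the mode is major.

Bb major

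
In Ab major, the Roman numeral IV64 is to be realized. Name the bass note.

Ab

IV in Ab major has root Db; the chord is Db-F-Ab.
The figure 64 means second inversion — the fifth is in the bass.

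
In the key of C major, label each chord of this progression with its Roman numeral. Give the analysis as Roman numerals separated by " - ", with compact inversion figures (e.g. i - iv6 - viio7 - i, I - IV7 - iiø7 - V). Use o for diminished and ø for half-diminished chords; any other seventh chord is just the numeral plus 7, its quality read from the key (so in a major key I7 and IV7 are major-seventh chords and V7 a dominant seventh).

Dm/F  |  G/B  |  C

ii6 - V6 - I

Dm/F: root D is the supertonic; minor triad there is ii6.
G/B: major triad on G = scale degree 5 → V6.
C: major triad on C = scale degree 1 → I.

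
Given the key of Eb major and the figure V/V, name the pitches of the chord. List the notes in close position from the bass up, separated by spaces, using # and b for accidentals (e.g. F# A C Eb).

F A C

The slash means an applied dominant: we want the dominant of V. In Eb major, V is Bb major, and its dominant is built on F.
Building a major triad on F gives F-A-C.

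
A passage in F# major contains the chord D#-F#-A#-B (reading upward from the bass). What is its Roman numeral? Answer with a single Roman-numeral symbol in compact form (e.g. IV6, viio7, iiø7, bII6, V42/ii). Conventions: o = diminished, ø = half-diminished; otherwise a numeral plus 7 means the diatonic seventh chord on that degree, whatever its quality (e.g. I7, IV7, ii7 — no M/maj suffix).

The pitches B-D#-F#-A# form a major seventh chord rooted on B.
In F# major, B is the subdominant; the diatonic major seventh chord there is IV7.
With D# in the bass the chord is in first inversion, so the figured bass is 65.

IV65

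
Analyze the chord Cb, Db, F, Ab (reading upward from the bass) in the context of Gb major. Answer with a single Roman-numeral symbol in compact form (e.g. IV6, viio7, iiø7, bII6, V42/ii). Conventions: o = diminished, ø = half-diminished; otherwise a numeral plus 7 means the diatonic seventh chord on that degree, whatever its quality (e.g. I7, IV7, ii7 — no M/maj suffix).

V42

Stacked in thirds the chord is Db-F-Ab-Cb: a dominant seventh chord on Db.
In Gb major, Db is the dominant; the diatonic dominant seventh chord there is V7.
With Cb in the bass the chord is in third inversion, so the figured bass is 42.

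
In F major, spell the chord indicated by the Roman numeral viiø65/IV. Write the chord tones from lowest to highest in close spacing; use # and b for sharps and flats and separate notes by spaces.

viiø65/IV is a secondary leading-tone chord. The target IV is Bb in F major; the applied chord is rooted a semitone below, on A.
Building a half-diminished seventh chord on A gives A-C-Eb-G.
The figured bass 65 indicates first inversion, placing the third (C) in the bass: C-Eb-G-A.

C Eb G A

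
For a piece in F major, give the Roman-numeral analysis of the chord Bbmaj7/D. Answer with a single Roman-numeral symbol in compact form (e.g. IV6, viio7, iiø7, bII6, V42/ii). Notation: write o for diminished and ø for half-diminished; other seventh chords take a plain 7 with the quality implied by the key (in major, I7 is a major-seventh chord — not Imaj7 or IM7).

IV65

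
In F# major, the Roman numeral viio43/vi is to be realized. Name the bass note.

The applied chord viio43/vi is rooted on C##: C##-E#-G#-B.
The figure 43 means second inversion — the fifth is in the bass.

G#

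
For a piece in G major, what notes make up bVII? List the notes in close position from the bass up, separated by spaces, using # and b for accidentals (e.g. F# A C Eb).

F A C

Scale degree 7 in G major is F#; lowering it a half step gives F. bVII is a major triad on the lowered seventh degree (the subtonic), borrowed from the parallel minor.
So the chord is F-A-C, a major triad.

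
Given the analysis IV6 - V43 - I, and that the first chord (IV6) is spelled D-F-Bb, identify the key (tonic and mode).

F major

IV6 is given as D-F-Bb — a major triad with root Bb.
IV6 on Bb implies Bb is the subdominant; that puts the tonic at F, and the uppercase numeral fits major mode.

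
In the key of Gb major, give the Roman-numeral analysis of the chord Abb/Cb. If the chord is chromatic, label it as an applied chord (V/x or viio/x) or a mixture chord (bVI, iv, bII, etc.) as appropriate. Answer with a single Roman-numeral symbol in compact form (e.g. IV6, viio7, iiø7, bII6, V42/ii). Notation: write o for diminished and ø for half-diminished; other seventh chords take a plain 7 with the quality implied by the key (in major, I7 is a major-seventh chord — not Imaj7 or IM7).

Stacked in thirds the chord is Abb-Cb-Ebb: a major triad on Abb.
Abb is the lowered second degree of Gb major (diatonic 2 would be Ab). This is the Neapolitan sixth — a major triad on the lowered second degree, here in its customary first inversion.
With Cb in the bass the chord is in first inversion, so the figured bass is 6.

bII6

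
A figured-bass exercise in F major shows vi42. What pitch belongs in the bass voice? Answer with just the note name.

C

vi in F major has root D; the chord is D-F-A-C.
The figure 42 means third inversion — the seventh is in the bass.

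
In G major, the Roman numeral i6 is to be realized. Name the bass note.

Bb

i in G major has root G; the chord is G-Bb-D.
The figure 6 means first inversion — the third is in the bass.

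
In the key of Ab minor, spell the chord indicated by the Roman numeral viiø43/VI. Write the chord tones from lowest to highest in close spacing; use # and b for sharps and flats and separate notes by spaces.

Bbb Db Eb Gb

viiø43/VI is a secondary leading-tone chord. The target VI is Fb in Ab minor; the applied chord is rooted a semitone below, on Eb.
Building a half-diminished seventh chord on Eb gives Eb-Gb-Bbb-Db.
The figured bass 43 indicates second inversion, placing the fifth (Bbb) in the bass: Bbb-Db-Eb-Gb.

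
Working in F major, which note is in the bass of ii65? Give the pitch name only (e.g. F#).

Bb

ii in F major has root G; the chord is G-Bb-D-F.
The figure 65 means first inversion — the third is in the bass.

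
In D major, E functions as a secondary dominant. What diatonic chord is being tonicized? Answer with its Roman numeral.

V

The chord is a major triad on E.
A dominant resolves down a perfect fifth: E → A. In D major, A is scale degree 5, i.e. V.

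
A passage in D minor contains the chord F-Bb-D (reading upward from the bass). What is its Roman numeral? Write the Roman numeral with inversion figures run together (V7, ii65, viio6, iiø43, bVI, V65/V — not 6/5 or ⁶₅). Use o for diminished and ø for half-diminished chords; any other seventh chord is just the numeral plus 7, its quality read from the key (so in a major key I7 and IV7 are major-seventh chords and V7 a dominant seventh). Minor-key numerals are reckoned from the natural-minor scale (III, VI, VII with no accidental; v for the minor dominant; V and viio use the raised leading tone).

VI64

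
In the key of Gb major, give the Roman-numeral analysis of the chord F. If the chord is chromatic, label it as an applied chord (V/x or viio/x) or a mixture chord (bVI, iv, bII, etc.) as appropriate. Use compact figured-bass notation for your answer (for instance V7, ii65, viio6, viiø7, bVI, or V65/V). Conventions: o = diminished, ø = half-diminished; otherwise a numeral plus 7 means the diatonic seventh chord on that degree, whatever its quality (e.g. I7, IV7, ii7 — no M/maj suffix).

Stacked in thirds the chord is F-A-C: a major triad on F.
F is not a diatonic chord root with this quality in Gb major, but it lies a perfect fifth above Bb (iii), so the chord functions as an applied dominant of iii.

V/iii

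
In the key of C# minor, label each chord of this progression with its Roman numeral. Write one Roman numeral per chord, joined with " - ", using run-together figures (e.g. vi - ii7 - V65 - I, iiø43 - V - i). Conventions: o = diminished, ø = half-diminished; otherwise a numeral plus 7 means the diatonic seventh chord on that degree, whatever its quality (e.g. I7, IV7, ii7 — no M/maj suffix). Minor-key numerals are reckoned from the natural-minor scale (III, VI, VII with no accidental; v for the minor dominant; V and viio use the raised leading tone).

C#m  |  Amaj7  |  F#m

i - VI7 - iv

C#m: root C# is the tonic; minor triad there is i.
Amaj7: major seventh chord on A = scale degree 6 → VI7.
F#m: minor triad on F# = scale degree 4 → iv.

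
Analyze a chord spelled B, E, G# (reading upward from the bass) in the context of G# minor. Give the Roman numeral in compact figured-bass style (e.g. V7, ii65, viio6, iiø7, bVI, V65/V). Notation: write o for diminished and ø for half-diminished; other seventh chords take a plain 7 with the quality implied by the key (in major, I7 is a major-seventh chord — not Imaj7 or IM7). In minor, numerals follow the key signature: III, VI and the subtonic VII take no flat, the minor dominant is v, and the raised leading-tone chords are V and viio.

VI64

Stacked in thirds the chord is E-G#-B: a major triad on E.
In G# minor, E is the submediant; the diatonic major triad there is VI.
With B in the bass the chord is in second inversion, so the figured bass is 64.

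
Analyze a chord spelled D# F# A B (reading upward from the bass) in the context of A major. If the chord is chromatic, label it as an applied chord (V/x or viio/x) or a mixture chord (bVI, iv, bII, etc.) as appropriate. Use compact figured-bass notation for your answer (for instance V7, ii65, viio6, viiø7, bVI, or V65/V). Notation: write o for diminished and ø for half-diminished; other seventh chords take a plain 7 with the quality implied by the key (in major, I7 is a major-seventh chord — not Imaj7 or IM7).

V65/V

The pitches B-D#-F#-A form a dominant seventh chord rooted on B.
B is not a diatonic chord root with this quality in A major, but it lies a perfect fifth above E (V), so the chord functions as an applied dominant of V.
With D# in the bass the chord is in first inversion, so the figured bass is 65.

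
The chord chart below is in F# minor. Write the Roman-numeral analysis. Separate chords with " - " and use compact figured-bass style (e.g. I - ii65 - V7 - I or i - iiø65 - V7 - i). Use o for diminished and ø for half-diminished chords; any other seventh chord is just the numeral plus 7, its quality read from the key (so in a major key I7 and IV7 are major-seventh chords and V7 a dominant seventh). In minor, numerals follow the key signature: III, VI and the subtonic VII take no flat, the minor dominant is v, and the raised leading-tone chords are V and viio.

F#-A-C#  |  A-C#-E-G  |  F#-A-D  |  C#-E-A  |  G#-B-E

F#-A-C#: root F# is the tonic; minor triad there is i.
A-C#-E-G: a dominant seventh chord on A, the applied dominant of VI → V7/VI.
F#-A-D has root D, degree 6 in F# minor, so VI6.
C#-E-A has root A, degree 3 in F# minor, so III6.
G#-B-E has root E, degree 7 in F# minor, so VII6.

i - V7/VI - VI6 - III6 - VII6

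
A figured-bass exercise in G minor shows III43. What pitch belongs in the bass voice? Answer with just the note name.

F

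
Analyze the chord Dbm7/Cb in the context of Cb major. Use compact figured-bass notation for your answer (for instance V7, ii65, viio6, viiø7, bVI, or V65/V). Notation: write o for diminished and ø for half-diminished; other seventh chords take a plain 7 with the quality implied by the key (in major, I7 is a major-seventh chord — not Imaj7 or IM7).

ii42

Stacked in thirds the chord is Db-Fb-Ab-Cb: a minor seventh chord on Db.
Db is scale degree 2 in Cb major, and a minor seventh chord on that degree is written ii7.
With Cb in the bass the chord is in third inversion, so the figured bass is 42.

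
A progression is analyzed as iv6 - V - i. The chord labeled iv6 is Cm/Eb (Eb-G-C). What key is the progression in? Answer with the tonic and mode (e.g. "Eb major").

G minor

The anchor chord is a minor triad on C, labeled iv6.
If C is scale degree 4 and the mode makes that degree carry a minor triad, the tonic is G and the mode is minor.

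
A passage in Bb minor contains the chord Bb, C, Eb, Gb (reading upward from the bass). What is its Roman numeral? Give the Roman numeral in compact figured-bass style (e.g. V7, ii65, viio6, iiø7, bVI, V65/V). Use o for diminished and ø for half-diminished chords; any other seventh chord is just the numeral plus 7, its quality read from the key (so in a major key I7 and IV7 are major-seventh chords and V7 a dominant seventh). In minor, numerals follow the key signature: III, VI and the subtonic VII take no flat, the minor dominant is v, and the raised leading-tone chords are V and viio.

iiø42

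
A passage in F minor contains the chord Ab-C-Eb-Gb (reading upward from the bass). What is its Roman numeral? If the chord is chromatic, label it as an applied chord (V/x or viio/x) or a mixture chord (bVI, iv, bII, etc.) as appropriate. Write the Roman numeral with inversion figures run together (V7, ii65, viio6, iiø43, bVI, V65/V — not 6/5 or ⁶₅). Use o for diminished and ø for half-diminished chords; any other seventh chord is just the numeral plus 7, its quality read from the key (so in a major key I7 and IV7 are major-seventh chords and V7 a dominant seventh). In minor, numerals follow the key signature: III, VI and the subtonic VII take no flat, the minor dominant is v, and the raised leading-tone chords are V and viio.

V7/VI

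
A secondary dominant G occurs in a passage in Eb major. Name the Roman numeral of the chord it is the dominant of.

vi

The chord is a major triad on G.
A dominant resolves down a perfect fifth: G → C. In Eb major, C is scale degree 6, i.e. vi.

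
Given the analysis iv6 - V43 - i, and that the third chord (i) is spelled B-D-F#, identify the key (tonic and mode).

B minor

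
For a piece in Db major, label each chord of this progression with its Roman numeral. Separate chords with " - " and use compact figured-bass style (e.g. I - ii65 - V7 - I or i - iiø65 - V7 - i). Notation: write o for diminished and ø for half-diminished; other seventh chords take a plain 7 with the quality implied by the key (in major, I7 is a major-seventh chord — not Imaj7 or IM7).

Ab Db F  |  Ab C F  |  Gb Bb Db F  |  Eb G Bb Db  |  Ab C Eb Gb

Ab-Db-F has root Db, degree 1 in Db major, so I64.
Ab-C-F: minor triad on F = scale degree 3 → iii6.
Gb-Bb-Db-F: major seventh chord on Gb = scale degree 4 → IV7.
Eb-G-Bb-Db: chromatic; Eb is V of V, so V7/V.
Ab-C-Eb-Gb: dominant seventh chord on Ab = scale degree 5 → V7.

I64 - iii6 - IV7 - V7/V - V7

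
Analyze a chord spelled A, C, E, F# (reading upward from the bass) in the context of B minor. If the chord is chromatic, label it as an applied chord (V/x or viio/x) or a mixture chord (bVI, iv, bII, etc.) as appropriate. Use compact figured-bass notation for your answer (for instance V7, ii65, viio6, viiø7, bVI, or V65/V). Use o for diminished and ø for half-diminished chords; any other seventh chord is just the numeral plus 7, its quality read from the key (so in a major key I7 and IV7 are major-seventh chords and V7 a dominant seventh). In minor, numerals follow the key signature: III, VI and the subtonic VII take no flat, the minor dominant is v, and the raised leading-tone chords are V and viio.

viiø65/VI

Stacked in thirds the chord is F#-A-C-E: a half-diminished seventh chord on F#.
F# sits a half step below G (VI in B minor); a diminished chord there is the applied leading-tone chord of VI.
With A in the bass the chord is in first inversion, so the figured bass is 65.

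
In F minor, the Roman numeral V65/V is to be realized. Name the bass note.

B

The applied chord V65/V is rooted on G: G-B-D-F.
The figure 65 means first inversion — the third is in the bass.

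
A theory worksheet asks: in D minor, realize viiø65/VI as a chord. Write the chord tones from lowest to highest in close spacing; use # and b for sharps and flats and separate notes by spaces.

C Eb G A

The slash marks an applied leading-tone chord: viio of VI. In D minor, VI is Bb, so the leading tone to it is A, a half step below.
Building a half-diminished seventh chord on A gives A-C-Eb-G.
With the 65 figure the chord is in first inversion; from the bass C upward in close position it reads C-Eb-G-A.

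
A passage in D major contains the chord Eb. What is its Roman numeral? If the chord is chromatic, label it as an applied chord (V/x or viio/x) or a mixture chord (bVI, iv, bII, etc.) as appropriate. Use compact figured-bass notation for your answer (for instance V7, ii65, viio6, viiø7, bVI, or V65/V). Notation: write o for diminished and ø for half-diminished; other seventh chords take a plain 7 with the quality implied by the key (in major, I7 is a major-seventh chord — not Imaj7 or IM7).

bII

Stacked in thirds the chord is Eb-G-Bb: a major triad on Eb.
Eb is the lowered second degree of D major (diatonic 2 would be E). This is the Neapolitan chord — a major triad on the lowered second degree.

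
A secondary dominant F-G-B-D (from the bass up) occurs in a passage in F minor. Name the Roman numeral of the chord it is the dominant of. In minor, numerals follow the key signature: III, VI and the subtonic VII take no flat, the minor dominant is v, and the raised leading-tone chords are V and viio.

The chord is a dominant seventh chord on G.
A dominant resolves down a perfect fifth: G → C. In F minor, C is scale degree 5, i.e. V.

V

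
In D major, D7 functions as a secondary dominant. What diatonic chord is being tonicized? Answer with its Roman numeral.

The chord is a dominant seventh chord on D.
A dominant resolves down a perfect fifth: D → G. In D major, G is scale degree 4, i.e. IV.

IV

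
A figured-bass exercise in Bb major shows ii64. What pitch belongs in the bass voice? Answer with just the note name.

ii in Bb major has root C; the chord is C-Eb-G.
The figure 64 means second inversion — the fifth is in the bass.

G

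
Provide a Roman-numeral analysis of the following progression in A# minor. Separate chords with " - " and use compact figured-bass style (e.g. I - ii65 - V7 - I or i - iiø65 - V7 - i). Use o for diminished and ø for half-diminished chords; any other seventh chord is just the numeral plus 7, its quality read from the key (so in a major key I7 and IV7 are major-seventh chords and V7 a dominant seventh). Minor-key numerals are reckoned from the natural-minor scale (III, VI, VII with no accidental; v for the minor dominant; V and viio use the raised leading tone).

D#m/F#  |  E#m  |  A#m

D#m/F#: root D# is the subdominant; minor triad there is iv6.
E#m: root E# is the dominant; minor triad there is v.
A#m: minor triad on A# = scale degree 1 → i.

iv6 - v - i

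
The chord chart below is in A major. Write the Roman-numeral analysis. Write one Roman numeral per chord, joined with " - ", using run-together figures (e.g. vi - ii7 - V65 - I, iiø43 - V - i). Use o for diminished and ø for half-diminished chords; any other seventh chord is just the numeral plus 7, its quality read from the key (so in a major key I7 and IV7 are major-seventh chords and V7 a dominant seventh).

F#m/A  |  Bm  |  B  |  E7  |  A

F#m/A: root F# is the submediant; minor triad there is vi6.
Bm has root B, degree 2 in A major, so ii.
B is the secondary dominant of V (major triad on B): V/V.
E7: root E is the dominant; dominant seventh chord there is V7.
A has root A, degree 1 in A major, so I.

vi6 - ii - V/V - V7 - I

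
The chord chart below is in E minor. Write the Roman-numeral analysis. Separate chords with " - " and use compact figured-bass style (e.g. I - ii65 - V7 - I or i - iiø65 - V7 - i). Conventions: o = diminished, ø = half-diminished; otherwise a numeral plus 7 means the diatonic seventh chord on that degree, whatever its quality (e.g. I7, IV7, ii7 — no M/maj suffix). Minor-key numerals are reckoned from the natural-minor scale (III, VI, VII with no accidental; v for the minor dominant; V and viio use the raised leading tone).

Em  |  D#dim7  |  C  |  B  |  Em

i - viio7 - VI - V - i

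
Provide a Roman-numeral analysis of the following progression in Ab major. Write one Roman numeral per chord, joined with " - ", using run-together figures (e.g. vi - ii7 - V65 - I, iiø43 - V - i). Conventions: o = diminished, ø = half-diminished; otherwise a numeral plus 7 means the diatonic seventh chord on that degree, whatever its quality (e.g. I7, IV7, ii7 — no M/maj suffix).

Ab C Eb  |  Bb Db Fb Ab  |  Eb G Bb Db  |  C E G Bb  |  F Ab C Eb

I - iiø7 - V7 - V7/vi - vi7

Ab-C-Eb has root Ab, degree 1 in Ab major, so I.
Bb-Db-Fb-Ab: Bb with this quality isn't in the key; it's iiø7, borrowed from the parallel minor.
Eb-G-Bb-Db has root Eb, degree 5 in Ab major, so V7.
C-E-G-Bb: chromatic; C is V of vi, so V7/vi.
F-Ab-C-Eb: minor seventh chord on F = scale degree 6 → vi7.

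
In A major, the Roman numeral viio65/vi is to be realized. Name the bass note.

The applied chord viio65/vi is rooted on E#: E#-G#-B-D.
The figure 65 means first inversion — the third is in the bass.

G#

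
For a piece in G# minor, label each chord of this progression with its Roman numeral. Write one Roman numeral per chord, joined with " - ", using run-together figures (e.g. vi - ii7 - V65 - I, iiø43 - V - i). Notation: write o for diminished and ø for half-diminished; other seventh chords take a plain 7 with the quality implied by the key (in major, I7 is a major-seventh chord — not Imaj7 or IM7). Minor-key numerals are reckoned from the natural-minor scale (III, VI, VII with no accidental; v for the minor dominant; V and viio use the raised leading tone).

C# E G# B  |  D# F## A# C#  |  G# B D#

C#-E-G#-B has root C#, degree 4 in G# minor, so iv7.
D#-F##-A#-C#: dominant seventh chord on D# = scale degree 5 → V7.
G#-B-D#: root G# is the tonic; minor triad there is i.

iv7 - V7 - i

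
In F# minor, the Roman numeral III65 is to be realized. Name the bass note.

III in F# minor has root A; the chord is A-C#-E-G#.
The figure 65 means first inversion — the third is in the bass.

C#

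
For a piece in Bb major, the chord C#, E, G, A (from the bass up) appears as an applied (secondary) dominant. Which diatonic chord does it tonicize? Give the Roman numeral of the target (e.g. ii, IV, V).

The chord is a dominant seventh chord on A.
A dominant resolves down a perfect fifth: A → D. In Bb major, D is scale degree 3, i.e. iii.

iii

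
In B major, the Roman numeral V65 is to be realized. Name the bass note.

V in B major has root F#; the chord is F#-A#-C#-E.
The figure 65 means first inversion — the third is in the bass.

A#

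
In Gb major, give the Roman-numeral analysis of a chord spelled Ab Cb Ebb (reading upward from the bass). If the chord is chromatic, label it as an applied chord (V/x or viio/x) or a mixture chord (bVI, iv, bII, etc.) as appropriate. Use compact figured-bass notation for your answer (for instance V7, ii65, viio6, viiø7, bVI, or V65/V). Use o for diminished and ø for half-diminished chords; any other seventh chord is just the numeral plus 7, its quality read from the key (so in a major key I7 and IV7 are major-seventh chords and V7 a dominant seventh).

iio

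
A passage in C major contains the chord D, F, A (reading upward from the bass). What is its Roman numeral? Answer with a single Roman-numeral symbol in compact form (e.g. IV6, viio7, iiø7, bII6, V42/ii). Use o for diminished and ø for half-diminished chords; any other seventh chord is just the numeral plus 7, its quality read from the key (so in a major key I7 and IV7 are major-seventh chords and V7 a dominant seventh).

ii

The pitches D-F-A form a minor triad rooted on D.
D is scale degree 2 in C major, and a minor triad on that degree is written ii.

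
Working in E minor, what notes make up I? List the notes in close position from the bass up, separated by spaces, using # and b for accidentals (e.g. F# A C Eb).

E G# B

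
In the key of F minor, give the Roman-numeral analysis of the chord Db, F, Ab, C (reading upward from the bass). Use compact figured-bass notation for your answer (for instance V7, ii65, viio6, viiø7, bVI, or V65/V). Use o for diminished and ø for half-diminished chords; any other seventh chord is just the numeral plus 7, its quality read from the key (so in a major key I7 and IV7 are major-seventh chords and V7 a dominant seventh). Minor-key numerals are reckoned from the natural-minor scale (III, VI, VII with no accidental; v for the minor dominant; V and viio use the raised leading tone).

VI7

Stacked in thirds the chord is Db-F-Ab-C: a major seventh chord on Db.
Db is scale degree 6 in F minor, and a major seventh chord on that degree is written VI7.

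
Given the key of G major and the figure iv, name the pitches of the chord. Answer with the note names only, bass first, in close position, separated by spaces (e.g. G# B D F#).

C Eb G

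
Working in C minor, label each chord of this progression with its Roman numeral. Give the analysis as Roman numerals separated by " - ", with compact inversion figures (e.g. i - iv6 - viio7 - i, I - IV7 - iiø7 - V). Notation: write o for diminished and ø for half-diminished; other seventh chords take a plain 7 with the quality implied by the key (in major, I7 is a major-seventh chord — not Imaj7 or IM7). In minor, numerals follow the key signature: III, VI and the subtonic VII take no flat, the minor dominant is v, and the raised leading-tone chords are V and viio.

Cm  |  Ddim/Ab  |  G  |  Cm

Cm has root C, degree 1 in C minor, so i.
Ddim/Ab: root D is the supertonic; diminished triad there is iio64.
G: root G is the dominant; major triad there is V.
Cm: minor triad on C = scale degree 1 → i.

i - iio64 - V - i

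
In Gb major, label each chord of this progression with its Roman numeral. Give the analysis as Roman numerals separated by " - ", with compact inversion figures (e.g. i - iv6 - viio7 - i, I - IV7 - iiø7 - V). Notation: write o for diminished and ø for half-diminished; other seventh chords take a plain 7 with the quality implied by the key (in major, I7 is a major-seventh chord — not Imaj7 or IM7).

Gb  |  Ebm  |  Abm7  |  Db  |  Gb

I - vi - ii7 - V - I

Gb: major triad on Gb = scale degree 1 → I.
Ebm: root Eb is the submediant; minor triad there is vi.
Abm7 has root Ab, degree 2 in Gb major, so ii7.
Db: major triad on Db = scale degree 5 → V.
Gb has root Gb, degree 1 in Gb major, so I.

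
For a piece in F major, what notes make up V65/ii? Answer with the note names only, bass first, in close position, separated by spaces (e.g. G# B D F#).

V65/ii is a secondary dominant — the dominant seventh of ii. ii in F major is G, so the applied chord's root is D, a perfect fifth above.
Building a dominant seventh chord on D gives D-F#-A-C.
With the 65 figure the chord is in first inversion; from the bass F# upward in close position it reads F#-A-C-D.

F# A C D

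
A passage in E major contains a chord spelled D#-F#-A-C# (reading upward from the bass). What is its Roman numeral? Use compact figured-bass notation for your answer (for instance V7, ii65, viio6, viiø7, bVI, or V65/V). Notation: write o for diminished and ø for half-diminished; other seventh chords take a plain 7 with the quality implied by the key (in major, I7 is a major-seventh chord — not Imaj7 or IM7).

The pitches D#-F#-A-C# form a half-diminished seventh chord rooted on D#.
In E major, D# is the leading tone; the diatonic half-diminished seventh chord there is viiø7.

viiø7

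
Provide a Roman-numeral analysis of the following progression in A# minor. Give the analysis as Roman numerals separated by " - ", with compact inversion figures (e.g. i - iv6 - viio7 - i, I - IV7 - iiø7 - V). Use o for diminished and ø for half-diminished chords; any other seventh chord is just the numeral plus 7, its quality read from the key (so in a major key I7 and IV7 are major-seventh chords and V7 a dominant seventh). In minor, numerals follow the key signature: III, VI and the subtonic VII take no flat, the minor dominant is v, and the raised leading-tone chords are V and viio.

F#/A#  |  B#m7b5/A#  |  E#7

F#/A#: root F# is the submediant; major triad there is VI6.
B#m7b5/A# has root B#, degree 2 in A# minor, so iiø42.
E#7 has root E#, degree 5 in A# minor, so V7.

VI6 - iiø42 - V7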